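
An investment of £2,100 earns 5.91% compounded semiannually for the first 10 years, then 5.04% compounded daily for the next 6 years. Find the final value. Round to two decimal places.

£5,087.33

Phase 1: 2,100·(1 + 0.02955)^20 ≈ 3,759.8295.
Phase 2: 3,759.8295·(1 + 0.0504/365)^2190 ≈ 5,087.3280.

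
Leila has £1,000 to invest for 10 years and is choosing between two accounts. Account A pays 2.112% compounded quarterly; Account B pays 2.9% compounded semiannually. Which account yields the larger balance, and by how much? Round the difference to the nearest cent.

Account B, by £99.17

Account A growth factor: (1 + 0.00528)^40 ≈ 1.234473282; balance ≈ 1,234.4733.
Account B growth factor: (1 + 0.0145)^20 ≈ 1.333647415; balance ≈ 1,333.6474.
Account B is larger by 99.1741.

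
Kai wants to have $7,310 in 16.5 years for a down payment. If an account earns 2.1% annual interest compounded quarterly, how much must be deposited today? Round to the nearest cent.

$5,174.02

Periodic rate = 2.1%/4 = 0.00525; 66 periods.
P = 7,310/(1 + 0.00525)^66 ≈ 7,310/1.412828338 ≈ 5,174.0185.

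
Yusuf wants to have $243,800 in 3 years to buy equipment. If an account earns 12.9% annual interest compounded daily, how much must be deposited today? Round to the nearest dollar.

$165,574

Growth factor = (1 + 0.129/365)^1095 ≈ 1.47245581373.
P = 243,800/1.47245581373 ≈ 165,573.7291.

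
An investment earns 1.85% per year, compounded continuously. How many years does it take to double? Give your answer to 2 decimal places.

e^(0.0185t) = 2, so 0.0185t = ln 2 ≈ 0.69315.
t ≈ 0.69315/0.0185 ≈ 37.4674.

37.47 years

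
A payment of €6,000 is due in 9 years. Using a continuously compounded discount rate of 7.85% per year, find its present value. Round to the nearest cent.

P = A·e^(−rt) = 6,000·e^(−0.7065).
e^(−0.7065) ≈ 0.493367967, so P ≈ 2,960.2078.

€2,960.21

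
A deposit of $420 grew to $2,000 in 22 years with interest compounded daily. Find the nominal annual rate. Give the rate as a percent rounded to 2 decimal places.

7.09%

(1 + r/365)^8030 = 2,000/420 = 4.7619.
1 + r/365 = 4.7619^(1/8030) ≈ 1.000194, so r/365 ≈ 0.000194371.
r ≈ 365·0.000194371 = 7.09454%.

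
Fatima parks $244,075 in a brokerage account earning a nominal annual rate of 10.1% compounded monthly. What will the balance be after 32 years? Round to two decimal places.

Periodic rate = 10.1%/12 = 0.00841667; periods = 12·32 = 384.
A = 244,075·(1 + 0.101/12)^384 ≈ 244,075·24.98996905921 ≈ 6,099,426.6981.

$6,099,426.70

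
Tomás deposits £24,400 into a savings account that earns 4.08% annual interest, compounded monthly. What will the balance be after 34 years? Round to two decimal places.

Growth factor = (1 + 0.0034)^408 ≈ 3.9942151097.
A ≈ 24,400 × 3.9942151097 ≈ 97,458.8487.

£97,458.85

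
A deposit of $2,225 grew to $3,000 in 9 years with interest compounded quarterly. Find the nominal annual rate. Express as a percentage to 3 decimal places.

The 36-period growth factor is 3,000/2,225 = 1.34831.
r/4 = 1.34831^(1/36) − 1 ≈ 0.00833609, so r ≈ 4·0.00833609 = 3.33444%.

3.334%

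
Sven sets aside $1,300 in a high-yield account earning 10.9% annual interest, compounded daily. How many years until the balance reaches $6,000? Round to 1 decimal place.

14.0 years

We need (1 + 0.00029863)^(365t) = 4.6154, so 365t = ln 4.6154 / ln 1.000299 ≈ 5122.1339.
t ≈ 5122.1339/365 = 14.0332 years.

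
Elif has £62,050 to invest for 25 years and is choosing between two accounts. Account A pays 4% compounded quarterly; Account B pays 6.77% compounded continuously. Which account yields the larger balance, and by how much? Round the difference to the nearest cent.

Account B, by £169,286.83

Account A growth factor: (1 + 0.01)^100 ≈ 2.70481382942; balance ≈ 167,833.6981.
Account B growth factor: e^(0.0677·25) = e^1.6925 ≈ 5.43304635689; balance ≈ 337,120.5264.
Account B is larger by 169,286.8283.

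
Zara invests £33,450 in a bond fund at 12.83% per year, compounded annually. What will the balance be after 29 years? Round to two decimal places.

Annual rate = 12.83% = 0.1283; years = 29.
A = 33,450·(1 + 0.1283)^29 ≈ 33,450·33.13698995452 ≈ 1,108,432.3140.

£1,108,432.31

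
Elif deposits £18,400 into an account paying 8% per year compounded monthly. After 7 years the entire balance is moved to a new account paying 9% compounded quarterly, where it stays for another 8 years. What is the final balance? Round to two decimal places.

After 7 years at 8%: 18,400 × 1.7474220514 ≈ 32,152.5657.
Then 8 years at 9%: 32,152.5657 × 2.0381030258 ≈ 65,530.2415.

£65,530.24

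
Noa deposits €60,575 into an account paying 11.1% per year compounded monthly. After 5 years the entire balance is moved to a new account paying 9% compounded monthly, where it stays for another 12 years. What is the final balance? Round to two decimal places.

After 5 years at 11.1%: 60,575 × 1.73750268722 ≈ 105,249.2253.
Then 12 years at 9%: 105,249.2253 × 2.93283677364 ≈ 308,678.7983.

€308,678.80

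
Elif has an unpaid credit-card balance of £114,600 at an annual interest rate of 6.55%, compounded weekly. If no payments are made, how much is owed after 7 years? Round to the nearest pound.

Growth factor = (1 + 0.0655/52)^364 ≈ 1.58124336183.
A ≈ 114,600 × 1.58124336183 ≈ 181,210.4893.

£181,210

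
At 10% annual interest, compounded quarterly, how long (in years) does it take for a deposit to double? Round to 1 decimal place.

7.0 years

(1 + 0.025)^(4t) = 2.
4t = ln 2 / ln(1 + 0.025) ≈ 0.69315/0.0246926 ≈ 28.0710.
t ≈ 7.0178.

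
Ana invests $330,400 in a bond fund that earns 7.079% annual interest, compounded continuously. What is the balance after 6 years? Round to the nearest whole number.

$505,245

A = P·e^(rt) = 330,400·e^(0.07079·6) = 330,400·e^0.42474.
e^0.42474 ≈ 1.52919277785, so A ≈ 505,245.2938.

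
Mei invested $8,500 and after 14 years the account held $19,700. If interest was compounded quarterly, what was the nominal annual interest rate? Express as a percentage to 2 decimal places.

6.05%

The 56-period growth factor is 19,700/8,500 = 2.31765.
r/4 = 2.31765^(1/56) − 1 ≈ 0.0151231, so r ≈ 4·0.0151231 = 6.04923%.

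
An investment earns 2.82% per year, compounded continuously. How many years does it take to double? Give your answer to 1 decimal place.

e^(0.0282t) = 2, so 0.0282t = ln 2 ≈ 0.69315.
t ≈ 0.69315/0.0282 ≈ 24.5797.

24.6 years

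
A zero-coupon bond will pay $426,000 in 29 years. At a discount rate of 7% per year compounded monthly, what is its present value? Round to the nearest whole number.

Growth factor = (1 + 0.07/12)^348 ≈ 7.56931134612.
P = 426,000/7.56931134612 ≈ 56,279.8887.

$56,280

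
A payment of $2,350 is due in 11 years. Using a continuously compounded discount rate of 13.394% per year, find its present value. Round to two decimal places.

$538.52

P = A·e^(−rt) = 2,350·e^(−1.47334).
e^(−1.47334) ≈ 0.2291588151, so P ≈ 538.5232.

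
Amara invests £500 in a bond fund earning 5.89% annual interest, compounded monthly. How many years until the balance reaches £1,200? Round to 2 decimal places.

(1 + 0.00490833)^(12t) = 1,200/500 = 2.4.
12t·ln(1 + 0.00490833) = ln(2.4); 12t = 0.87547/0.00489633 ≈ 178.8011.
t ≈ 14.9001 years.

14.90 years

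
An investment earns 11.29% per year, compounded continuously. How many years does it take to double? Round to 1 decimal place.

6.1 years

e^(0.1129t) = 2, so 0.1129t = ln 2 ≈ 0.69315.
t ≈ 0.69315/0.1129 ≈ 6.1395.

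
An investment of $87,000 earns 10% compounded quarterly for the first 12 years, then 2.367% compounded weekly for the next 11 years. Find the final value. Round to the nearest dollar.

$369,246

Phase 1: 87,000·(1 + 0.025)^48 ≈ 284,619.5918.
Phase 2: 284,619.5918·(1 + 0.02367/52)^572 ≈ 369,246.4406.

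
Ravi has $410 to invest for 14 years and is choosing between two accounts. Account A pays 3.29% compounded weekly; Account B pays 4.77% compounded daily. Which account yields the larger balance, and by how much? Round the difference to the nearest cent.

A: (1 + 0.0329/52)^728 ≈ 1.58479388, so 410 × 1.58479388 ≈ 649.7655.
B: (1 + 0.0477/365)^5110 ≈ 1.94985765, so 410 × 1.94985765 ≈ 799.4416.
Difference ≈ 149.6761 in favor of B.

Account B, by $149.68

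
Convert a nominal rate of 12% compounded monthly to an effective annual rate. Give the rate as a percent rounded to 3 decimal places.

12.683%

EAR = (1 + 12%/12)^12 − 1 = (1 + 0.01)^12 − 1.
(1 + 0.01)^12 ≈ 1.126825, so EAR ≈ 12.68250%.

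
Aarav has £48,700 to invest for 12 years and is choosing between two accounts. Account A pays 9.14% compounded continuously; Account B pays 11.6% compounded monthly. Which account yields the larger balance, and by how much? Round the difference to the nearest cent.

Account B, by £48,773.86

A: e^(0.0914·12) = e^1.0968 ≈ 2.99456805761, so 48,700 × 2.99456805761 ≈ 145,835.4644.
B: (1 + 0.116/12)^144 ≈ 3.99608465816, so 48,700 × 3.99608465816 ≈ 194,609.3229.
Difference ≈ 48,773.8584 in favor of B.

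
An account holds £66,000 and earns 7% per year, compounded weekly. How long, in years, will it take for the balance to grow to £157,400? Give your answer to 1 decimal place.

12.4 years

We need (1 + 0.00134615)^(52t) = 2.3848, so 52t = ln 2.3848 / ln 1.001346 ≈ 646.0781.
t ≈ 646.0781/52 = 12.4246 years.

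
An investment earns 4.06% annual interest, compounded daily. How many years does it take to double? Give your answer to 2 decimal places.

17.07 years

(1 + 0.000111233)^(365t) = 2.
365t = ln 2 / ln(1 + 0.000111233) ≈ 0.69315/0.000111227 ≈ 6231.8422.
t ≈ 17.0735.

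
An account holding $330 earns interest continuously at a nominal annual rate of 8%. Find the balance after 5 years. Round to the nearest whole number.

$492

A = P·e^(rt) = 330·e^(0.08·5) = 330·e^0.4.
e^0.4 ≈ 1.4918247, so A ≈ 492.3022.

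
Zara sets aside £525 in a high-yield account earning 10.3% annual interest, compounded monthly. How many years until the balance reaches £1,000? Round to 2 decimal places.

We need (1 + 0.00858333)^(12t) = 1.9048, so 12t = ln 1.9048 / ln 1.008583 ≈ 75.3924.
t ≈ 75.3924/12 = 6.2827 years.

6.28 years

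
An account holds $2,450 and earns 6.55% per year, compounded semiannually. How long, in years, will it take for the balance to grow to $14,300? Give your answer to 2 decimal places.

27.37 years

We need (1 + 0.03275)^(2t) = 5.8367, so 2t = ln 5.8367 / ln 1.03275 ≈ 54.7452.
t ≈ 54.7452/2 = 27.3726 years.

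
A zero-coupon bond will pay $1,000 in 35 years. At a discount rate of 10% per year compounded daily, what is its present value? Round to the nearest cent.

$30.21

Periodic rate = 10%/365 = 0.000273973; 12775 periods.
P = 1,000/(1 + 0.1/365)^12775 ≈ 1,000/33.0995814 ≈ 30.2119.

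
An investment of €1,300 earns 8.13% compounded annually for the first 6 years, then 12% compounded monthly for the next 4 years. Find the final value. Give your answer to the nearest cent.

€3,350.01

Phase 1: 1,300·(1 + 0.0813)^6 ≈ 2,077.8805.
Phase 2: 2,077.8805·(1 + 0.01)^48 ≈ 3,350.0132.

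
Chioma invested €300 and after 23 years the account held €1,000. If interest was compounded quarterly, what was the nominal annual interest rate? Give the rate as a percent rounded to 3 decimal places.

5.269%

(1 + r/4)^92 = 1,000/300 = 3.33333.
1 + r/4 = 3.33333^(1/92) ≈ 1.013173, so r/4 ≈ 0.0131727.
r ≈ 4·0.0131727 = 5.26907%.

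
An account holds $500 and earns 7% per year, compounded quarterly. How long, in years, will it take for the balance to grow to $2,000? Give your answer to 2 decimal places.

19.98 years

(1 + 0.0175)^(4t) = 2,000/500 = 4.
4t·ln(1 + 0.0175) = ln(4); 4t = 1.3863/0.0173486 ≈ 79.9080.
t ≈ 19.9770 years.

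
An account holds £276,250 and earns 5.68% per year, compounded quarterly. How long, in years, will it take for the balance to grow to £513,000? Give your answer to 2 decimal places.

We need (1 + 0.0142)^(4t) = 1.857, so 4t = ln 1.857 / ln 1.0142 ≈ 43.8982.
t ≈ 43.8982/4 = 10.9745 years.

10.97 years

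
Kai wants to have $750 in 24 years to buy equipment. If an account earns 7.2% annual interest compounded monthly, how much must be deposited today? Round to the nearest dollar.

Growth factor = (1 + 0.006)^288 ≈ 5.60039227.
P = 750/5.60039227 ≈ 133.9192.

$134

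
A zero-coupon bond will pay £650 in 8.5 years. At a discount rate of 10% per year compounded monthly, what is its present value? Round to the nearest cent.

£278.80

Growth factor = (1 + 0.1/12)^102 ≈ 2.33142085.
P = 650/2.33142085 ≈ 278.7999.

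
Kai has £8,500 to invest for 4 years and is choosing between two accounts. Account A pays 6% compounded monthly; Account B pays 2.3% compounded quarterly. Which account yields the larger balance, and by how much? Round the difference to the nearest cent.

A: (1 + 0.005)^48 ≈ 1.2704891611, so 8,500 × 1.2704891611 ≈ 10,799.1579.
B: (1 + 0.00575)^16 ≈ 1.096075978, so 8,500 × 1.096075978 ≈ 9,316.6458.
Difference ≈ 1,482.5121 in favor of A.

Account A, by £1,482.51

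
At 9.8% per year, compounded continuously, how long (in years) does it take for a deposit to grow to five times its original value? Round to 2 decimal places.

e^(0.098t) = 5, so 0.098t = ln 5 ≈ 1.6094.
t ≈ 1.6094/0.098 ≈ 16.4228.

16.42 years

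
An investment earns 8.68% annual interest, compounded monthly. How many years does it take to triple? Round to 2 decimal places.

12.70 years

(1 + 0.00723333)^(12t) = 3.
12t = ln 3 / ln(1 + 0.00723333) ≈ 1.0986/0.0072073 ≈ 152.4305.
t ≈ 12.7025.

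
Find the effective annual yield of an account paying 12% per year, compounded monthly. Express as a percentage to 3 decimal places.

12.683%

EAR = (1 + 12%/12)^12 − 1 = (1 + 0.01)^12 − 1.
(1 + 0.01)^12 ≈ 1.126825, so EAR ≈ 12.68250%.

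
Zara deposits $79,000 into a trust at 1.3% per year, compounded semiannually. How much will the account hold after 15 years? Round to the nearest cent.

$95,949.00

Periodic rate = 1.3%/2 = 0.0065; periods = 2·15 = 30.
A = 79,000·(1 + 0.0065)^30 ≈ 79,000·1.2145443464 ≈ 95,949.0034.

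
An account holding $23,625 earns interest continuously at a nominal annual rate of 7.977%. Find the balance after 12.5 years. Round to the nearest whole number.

$64,035

A = P·e^(rt) = 23,625·e^(0.07977·12.5) = 23,625·e^0.997125.
e^0.997125 ≈ 2.7104779916, so A ≈ 64,035.0426.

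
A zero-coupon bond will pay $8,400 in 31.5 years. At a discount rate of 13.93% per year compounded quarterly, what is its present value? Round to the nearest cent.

$112.47

Growth factor = (1 + 0.034825)^126 ≈ 74.68457792.
P = 8,400/74.68457792 ≈ 112.4730.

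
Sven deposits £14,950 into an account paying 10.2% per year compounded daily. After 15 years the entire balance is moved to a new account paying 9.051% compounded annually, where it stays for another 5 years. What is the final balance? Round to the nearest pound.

£106,455

After 15 years at 10.2%: 14,950 × 4.61718983404 ≈ 69,026.9880.
Then 5 years at 9.051%: 69,026.9880 × 1.54222685795 ≈ 106,455.2748.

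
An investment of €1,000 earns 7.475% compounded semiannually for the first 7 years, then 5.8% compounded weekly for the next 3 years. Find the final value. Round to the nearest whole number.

Phase 1: 1,000·(1 + 0.037375)^14 ≈ 1,671.4789.
Phase 2: 1,671.4789·(1 + 0.058/52)^156 ≈ 1,988.9598.

€1,989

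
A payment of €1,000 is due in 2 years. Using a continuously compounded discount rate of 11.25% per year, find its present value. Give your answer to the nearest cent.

€798.52

P = A·e^(−rt) = 1,000·e^(−0.225).
e^(−0.225) ≈ 0.798516219, so P ≈ 798.5162.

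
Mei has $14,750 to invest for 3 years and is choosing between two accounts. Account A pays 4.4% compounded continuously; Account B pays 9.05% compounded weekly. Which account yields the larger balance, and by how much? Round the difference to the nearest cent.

Account B, by $2,515.07

A: e^(0.044·3) = e^0.132 ≈ 1.1411083193, so 14,750 × 1.1411083193 ≈ 16,831.3477.
B: (1 + 0.0905/52)^156 ≈ 1.3116213144, so 14,750 × 1.3116213144 ≈ 19,346.4144.
Difference ≈ 2,515.0667 in favor of B.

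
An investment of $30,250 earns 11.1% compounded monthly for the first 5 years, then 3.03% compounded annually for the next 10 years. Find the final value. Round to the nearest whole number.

$70,842

Phase 1: 30,250·(1 + 0.00925)^60 ≈ 52,559.4563.
Phase 2: 52,559.4563·(1 + 0.0303)^10 ≈ 70,841.5186.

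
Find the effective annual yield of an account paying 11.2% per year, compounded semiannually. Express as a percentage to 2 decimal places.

11.51%

EAR = (1 + 11.2%/2)^2 − 1 = (1 + 0.056)^2 − 1.
(1 + 0.056)^2 ≈ 1.115136, so EAR ≈ 11.51360%.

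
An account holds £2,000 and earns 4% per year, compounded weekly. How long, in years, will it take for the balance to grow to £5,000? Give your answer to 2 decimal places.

(1 + 0.000769231)^(52t) = 5,000/2,000 = 2.5.
52t·ln(1 + 0.000769231) = ln(2.5); 52t = 0.91629/0.000768935 ≈ 1191.6360.
t ≈ 22.9161 years.

22.92 years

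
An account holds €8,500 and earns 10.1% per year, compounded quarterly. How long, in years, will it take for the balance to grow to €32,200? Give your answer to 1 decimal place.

13.4 years

(1 + 0.02525)^(4t) = 32,200/8,500 = 3.7882.
4t·ln(1 + 0.02525) = ln(3.7882); 4t = 1.3319/0.0249365 ≈ 53.4117.
t ≈ 13.3529 years.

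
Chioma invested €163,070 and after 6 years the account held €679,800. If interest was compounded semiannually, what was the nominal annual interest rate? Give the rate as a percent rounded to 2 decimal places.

25.27%

(1 + r/2)^12 = 679,800/163,070 = 4.16876.
1 + r/2 = 4.16876^(1/12) ≈ 1.126334, so r/2 ≈ 0.126334.
r ≈ 2·0.126334 = 25.26683%.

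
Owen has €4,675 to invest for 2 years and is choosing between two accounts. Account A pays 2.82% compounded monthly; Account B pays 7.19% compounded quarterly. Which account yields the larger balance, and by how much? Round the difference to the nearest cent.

A: (1 + 0.00235)^24 ≈ 1.057950804, so 4,675 × 1.057950804 ≈ 4,945.9200.
B: (1 + 0.017975)^8 ≈ 1.153179464, so 4,675 × 1.153179464 ≈ 5,391.1140.
Difference ≈ 445.1940 in favor of B.

Account B, by €445.19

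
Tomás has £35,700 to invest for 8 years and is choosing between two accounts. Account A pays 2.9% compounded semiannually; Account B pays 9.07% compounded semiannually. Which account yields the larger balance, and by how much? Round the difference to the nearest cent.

A: (1 + 0.0145)^16 ≈ 1.259020559, so 35,700 × 1.259020559 ≈ 44,947.0340.
B: (1 + 0.04535)^16 ≈ 2.0332350009, so 35,700 × 2.0332350009 ≈ 72,586.4895.
Difference ≈ 27,639.4556 in favor of B.

Account B, by £27,639.46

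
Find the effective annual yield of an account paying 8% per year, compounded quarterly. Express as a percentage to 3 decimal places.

EAR = (1 + 8%/4)^4 − 1 = (1 + 0.02)^4 − 1.
(1 + 0.02)^4 ≈ 1.082432, so EAR ≈ 8.24322%.

8.243%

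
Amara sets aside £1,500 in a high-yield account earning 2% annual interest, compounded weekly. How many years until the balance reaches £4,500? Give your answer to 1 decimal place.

54.9 years

We need (1 + 0.000384615)^(52t) = 3, so 52t = ln 3 / ln 1.000385 ≈ 2856.9412.
t ≈ 2856.9412/52 = 54.9412 years.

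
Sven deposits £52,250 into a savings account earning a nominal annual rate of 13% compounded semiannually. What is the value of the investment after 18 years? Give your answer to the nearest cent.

Growth factor = (1 + 0.065)^36 ≈ 9.65130143328.
A ≈ 52,250 × 9.65130143328 ≈ 504,280.4999.

£504,280.50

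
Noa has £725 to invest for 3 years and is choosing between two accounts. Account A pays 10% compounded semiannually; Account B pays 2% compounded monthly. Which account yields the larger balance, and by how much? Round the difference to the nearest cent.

Account A, by £201.78

A: (1 + 0.05)^6 ≈ 1.34009564, so 725 × 1.34009564 ≈ 971.5693.
B: (1 + 0.02/12)^36 ≈ 1.06178351, so 725 × 1.06178351 ≈ 769.7930.
Difference ≈ 201.7763 in favor of A.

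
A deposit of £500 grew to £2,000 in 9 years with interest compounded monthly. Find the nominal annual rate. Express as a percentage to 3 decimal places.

15.503%

The 108-period growth factor is 2,000/500 = 4.
r/12 = 4^(1/108) − 1 ≈ 0.0129188, so r ≈ 12·0.0129188 = 15.50255%.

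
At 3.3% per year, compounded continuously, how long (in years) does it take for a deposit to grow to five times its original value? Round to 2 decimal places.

e^(0.033t) = 5, so 0.033t = ln 5 ≈ 1.6094.
t ≈ 1.6094/0.033 ≈ 48.7708.

48.77 years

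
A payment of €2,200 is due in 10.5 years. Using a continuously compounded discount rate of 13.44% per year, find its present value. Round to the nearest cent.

P = A·e^(−rt) = 2,200·e^(−1.4112).
e^(−1.4112) ≈ 0.2438504869, so P ≈ 536.4711.

€536.47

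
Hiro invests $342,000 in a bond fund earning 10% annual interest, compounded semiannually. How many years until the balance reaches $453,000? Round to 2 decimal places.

2.88 years

We need (1 + 0.05)^(2t) = 1.3246, so 2t = ln 1.3246 / ln 1.05 ≈ 5.7610.
t ≈ 5.7610/2 = 2.8805 years.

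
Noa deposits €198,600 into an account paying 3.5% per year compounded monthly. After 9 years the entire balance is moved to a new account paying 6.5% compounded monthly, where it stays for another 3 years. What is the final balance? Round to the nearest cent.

€330,401.32

Phase 1: 198,600·(1 + 0.035/12)^108 ≈ 272,008.7590.
Phase 2: 272,008.7590·(1 + 0.065/12)^36 ≈ 330,401.3218.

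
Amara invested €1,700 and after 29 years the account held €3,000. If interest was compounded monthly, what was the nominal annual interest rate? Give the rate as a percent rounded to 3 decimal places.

1.960%

The 348-period growth factor is 3,000/1,700 = 1.76471.
r/12 = 1.76471^(1/348) − 1 ≈ 0.00163347, so r ≈ 12·0.00163347 = 1.96016%.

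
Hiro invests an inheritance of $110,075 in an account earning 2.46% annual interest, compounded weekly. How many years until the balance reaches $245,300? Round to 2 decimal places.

(1 + 0.000473077)^(52t) = 245,300/110,075 = 2.2285.
52t·ln(1 + 0.000473077) = ln(2.2285); 52t = 0.80132/0.000472965 ≈ 1694.2478.
t ≈ 32.5817 years.

32.58 years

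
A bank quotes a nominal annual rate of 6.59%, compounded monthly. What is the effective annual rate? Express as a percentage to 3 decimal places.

EAR = (1 + 6.59%/12)^12 − 1 = (1 + 0.00549167)^12 − 1.
(1 + 0.00549167)^12 ≈ 1.067927, so EAR ≈ 6.79273%.

6.793%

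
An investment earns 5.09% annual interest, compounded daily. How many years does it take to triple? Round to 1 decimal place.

21.6 years

(1 + 0.000139452)^(365t) = 3.
365t = ln 3 / ln(1 + 0.000139452) ≈ 1.0986/0.000139442 ≈ 7878.6138.
t ≈ 21.5852.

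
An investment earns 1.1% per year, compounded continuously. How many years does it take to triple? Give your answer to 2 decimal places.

99.87 years

e^(0.011t) = 3, so 0.011t = ln 3 ≈ 1.0986.
t ≈ 1.0986/0.011 ≈ 99.8738.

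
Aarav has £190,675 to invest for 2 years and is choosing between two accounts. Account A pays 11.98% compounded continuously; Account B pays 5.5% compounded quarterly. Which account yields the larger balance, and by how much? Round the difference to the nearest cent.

A: e^(0.1198·2) = e^0.2396 ≈ 1.27074075235, so 190,675 × 1.27074075235 ≈ 242,298.4930.
B: (1 + 0.01375)^8 ≈ 1.11544185796, so 190,675 × 1.11544185796 ≈ 212,686.8763.
Difference ≈ 29,611.6167 in favor of A.

Account A, by £29,611.62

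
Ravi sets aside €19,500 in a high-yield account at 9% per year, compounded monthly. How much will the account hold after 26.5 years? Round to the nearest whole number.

Periodic rate = 9%/12 = 0.0075; periods = 12·26.5 = 318.
A = 19,500·(1 + 0.0075)^318 ≈ 19,500·10.7628535427 ≈ 209,875.6441.

€209,876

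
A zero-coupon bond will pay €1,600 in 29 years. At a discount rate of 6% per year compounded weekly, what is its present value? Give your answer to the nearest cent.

€281.11

Growth factor = (1 + 0.06/52)^1508 ≈ 5.691631427.
P = 1,600/5.691631427 ≈ 281.1145.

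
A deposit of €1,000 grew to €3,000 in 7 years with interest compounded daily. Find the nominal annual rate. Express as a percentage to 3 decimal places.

(1 + r/365)^2555 = 3,000/1,000 = 3.
1 + r/365 = 3^(1/2555) ≈ 1.00043, so r/365 ≈ 0.000430078.
r ≈ 365·0.000430078 = 15.69784%.

15.698%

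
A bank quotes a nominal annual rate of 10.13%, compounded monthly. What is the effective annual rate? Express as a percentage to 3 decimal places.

10.614%

EAR = (1 + 10.13%/12)^12 − 1 = (1 + 0.00844167)^12 − 1.
(1 + 0.00844167)^12 ≈ 1.106138, so EAR ≈ 10.61382%.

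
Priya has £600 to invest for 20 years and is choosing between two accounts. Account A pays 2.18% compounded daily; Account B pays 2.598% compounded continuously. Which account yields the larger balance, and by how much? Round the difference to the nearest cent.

A: (1 + 0.0218/365)^7300 ≈ 1.54648866, so 600 × 1.54648866 ≈ 927.8932.
B: e^(0.02598·20) = e^0.5196 ≈ 1.681354973, so 600 × 1.681354973 ≈ 1,008.8130.
Difference ≈ 80.9198 in favor of B.

Account B, by £80.92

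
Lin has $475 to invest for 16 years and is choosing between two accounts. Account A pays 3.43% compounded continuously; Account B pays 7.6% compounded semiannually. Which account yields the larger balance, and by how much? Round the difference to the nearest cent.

Account B, by $744.48

A: e^(0.0343·16) = e^0.5488 ≈ 1.73117436, so 475 × 1.73117436 ≈ 822.3078.
B: (1 + 0.038)^32 ≈ 3.298491068, so 475 × 3.298491068 ≈ 1,566.7833.
Difference ≈ 744.4754 in favor of B.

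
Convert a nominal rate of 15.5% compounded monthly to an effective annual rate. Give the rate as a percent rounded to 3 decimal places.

16.650%

EAR = (1 + 15.5%/12)^12 − 1 = (1 + 0.0129167)^12 − 1.
(1 + 0.0129167)^12 ≈ 1.1665, so EAR ≈ 16.64996%.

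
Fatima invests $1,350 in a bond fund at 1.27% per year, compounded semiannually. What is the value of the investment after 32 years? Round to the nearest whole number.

Periodic rate = 1.27%/2 = 0.00635; periods = 2·32 = 64.
A = 1,350·(1 + 0.00635)^64 ≈ 1,350·1.499475104 ≈ 2,024.2914.

$2,024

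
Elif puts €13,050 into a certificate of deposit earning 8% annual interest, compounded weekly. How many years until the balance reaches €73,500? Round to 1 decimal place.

We need (1 + 0.00153846)^(52t) = 5.6322, so 52t = ln 5.6322 / ln 1.001538 ≈ 1124.3873.
t ≈ 1124.3873/52 = 21.6228 years.

21.6 years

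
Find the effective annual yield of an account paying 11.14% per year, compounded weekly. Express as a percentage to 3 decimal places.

One year is 52 periods at 0.00214231 each: (1 + 0.00214231)^52 ≈ 1.117709.
EAR = 1.117709 − 1 ≈ 11.77088%.

11.771%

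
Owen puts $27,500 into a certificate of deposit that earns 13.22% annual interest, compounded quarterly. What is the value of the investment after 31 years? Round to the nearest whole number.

Growth factor = (1 + 0.03305)^124 ≈ 56.36978950437.
A ≈ 27,500 × 56.36978950437 ≈ 1,550,169.2114.

$1,550,169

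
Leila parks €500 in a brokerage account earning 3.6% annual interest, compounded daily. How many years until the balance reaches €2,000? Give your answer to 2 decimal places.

38.51 years

We need (1 + 0.0000986301)^(365t) = 4, so 365t = ln 4 / ln 1.000099 ≈ 14056.1776.
t ≈ 14056.1776/365 = 38.5101 years.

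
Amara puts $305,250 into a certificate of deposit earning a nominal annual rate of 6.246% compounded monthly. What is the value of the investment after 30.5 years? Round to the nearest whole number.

$2,041,052

Growth factor = (1 + 0.005205)^366 ≈ 6.686491494246.
A ≈ 305,250 × 6.686491494246 ≈ 2,041,051.5286.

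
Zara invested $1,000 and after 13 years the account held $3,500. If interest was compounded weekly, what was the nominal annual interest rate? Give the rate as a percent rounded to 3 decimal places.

The 676-period growth factor is 3,500/1,000 = 3.5.
r/52 = 3.5^(1/676) − 1 ≈ 0.00185492, so r ≈ 52·0.00185492 = 9.64557%.

9.646%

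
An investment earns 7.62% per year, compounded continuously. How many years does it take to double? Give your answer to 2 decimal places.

9.10 years

e^(0.0762t) = 2, so 0.0762t = ln 2 ≈ 0.69315.
t ≈ 0.69315/0.0762 ≈ 9.0964.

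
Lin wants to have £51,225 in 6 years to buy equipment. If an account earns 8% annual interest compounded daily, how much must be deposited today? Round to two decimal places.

Periodic rate = 8%/365 = 0.000219178; 2190 periods.
P = 51,225/(1 + 0.08/365)^2190 ≈ 51,225/1.6159894069 ≈ 31,698.8464.

£31,698.85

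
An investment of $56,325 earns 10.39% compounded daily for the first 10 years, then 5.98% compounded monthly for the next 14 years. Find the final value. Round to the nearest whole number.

Phase 1: 56,325·(1 + 0.1039/365)^3650 ≈ 159,172.8366.
Phase 2: 159,172.8366·(1 + 0.0598/12)^168 ≈ 366,908.1396.

$366,908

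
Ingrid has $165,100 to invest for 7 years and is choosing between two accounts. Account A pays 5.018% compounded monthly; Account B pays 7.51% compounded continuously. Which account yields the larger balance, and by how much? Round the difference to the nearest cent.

Account B, by $44,878.49

A: (1 + 0.05018/12)^84 ≈ 1.41981646733, so 165,100 × 1.41981646733 ≈ 234,411.6988.
B: e^(0.0751·7) = e^0.5257 ≈ 1.69164258383, so 165,100 × 1.69164258383 ≈ 279,290.1906.
Difference ≈ 44,878.4918 in favor of B.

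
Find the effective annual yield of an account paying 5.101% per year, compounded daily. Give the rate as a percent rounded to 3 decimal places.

EAR = (1 + 5.101%/365)^365 − 1 = (1 + 0.000139753)^365 − 1.
(1 + 0.000139753)^365 ≈ 1.05233, so EAR ≈ 5.23297%.

5.233%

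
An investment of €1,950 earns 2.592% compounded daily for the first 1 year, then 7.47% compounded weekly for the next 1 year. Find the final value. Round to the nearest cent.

€2,156.30

After 1 years at 2.592%: 1,950 × 1.0262579 ≈ 2,001.2029.
Then 1 years at 7.47%: 2,001.2029 × 1.077503075 ≈ 2,156.3023.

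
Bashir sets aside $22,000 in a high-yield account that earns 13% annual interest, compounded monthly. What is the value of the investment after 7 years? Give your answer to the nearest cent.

$54,388.28

Periodic rate = 13%/12 = 0.0108333; periods = 12·7 = 84.
A = 22,000·(1 + 0.13/12)^84 ≈ 22,000·2.4721943229 ≈ 54,388.2751.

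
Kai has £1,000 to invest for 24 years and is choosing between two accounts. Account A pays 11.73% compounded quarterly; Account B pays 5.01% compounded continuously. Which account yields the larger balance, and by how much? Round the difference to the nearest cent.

A: (1 + 0.029325)^96 ≈ 16.034004852, so 1,000 × 16.034004852 ≈ 16,034.0049.
B: e^(0.0501·24) = e^1.2024 ≈ 3.328094773, so 1,000 × 3.328094773 ≈ 3,328.0948.
Difference ≈ 12,705.9101 in favor of A.

Account A, by £12,705.91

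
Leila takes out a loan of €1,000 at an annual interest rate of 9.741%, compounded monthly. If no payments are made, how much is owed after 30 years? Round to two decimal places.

€18,366.03

Growth factor = (1 + 0.0081175)^360 ≈ 18.366032776.
A ≈ 1,000 × 18.366032776 ≈ 18,366.0328.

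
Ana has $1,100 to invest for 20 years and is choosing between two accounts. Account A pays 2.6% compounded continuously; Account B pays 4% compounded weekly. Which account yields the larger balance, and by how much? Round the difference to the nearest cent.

A: e^(0.026·20) = e^0.52 ≈ 1.68202765, so 1,100 × 1.68202765 ≈ 1,850.2304.
B: (1 + 0.04/52)^1040 ≈ 2.224856603, so 1,100 × 2.224856603 ≈ 2,447.3423.
Difference ≈ 597.1118 in favor of B.

Account B, by $597.11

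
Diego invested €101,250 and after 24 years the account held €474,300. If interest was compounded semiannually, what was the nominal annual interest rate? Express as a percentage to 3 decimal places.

(1 + r/2)^48 = 474,300/101,250 = 4.68444.
1 + r/2 = 4.68444^(1/48) ≈ 1.032695, so r/2 ≈ 0.0326949.
r ≈ 2·0.0326949 = 6.53899%.

6.539%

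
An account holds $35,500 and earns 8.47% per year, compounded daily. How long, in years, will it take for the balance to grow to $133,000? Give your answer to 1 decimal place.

15.6 years

(1 + 0.000232055)^(365t) = 133,000/35,500 = 3.7465.
365t·ln(1 + 0.000232055) = ln(3.7465); 365t = 1.3208/0.000232028 ≈ 5692.4903.
t ≈ 15.5959 years.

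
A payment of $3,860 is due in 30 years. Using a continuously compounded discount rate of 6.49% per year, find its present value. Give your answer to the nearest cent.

$550.83

P = A·e^(−rt) = 3,860·e^(−1.947).
e^(−1.947) ≈ 0.1427015347, so P ≈ 550.8279.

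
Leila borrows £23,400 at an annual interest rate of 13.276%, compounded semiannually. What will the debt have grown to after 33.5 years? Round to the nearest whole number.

Periodic rate = 13.276%/2 = 0.06638; periods = 2·33.5 = 67.
A = 23,400·(1 + 0.06638)^67 ≈ 23,400·74.14867848155 ≈ 1,735,079.0765.

£1,735,079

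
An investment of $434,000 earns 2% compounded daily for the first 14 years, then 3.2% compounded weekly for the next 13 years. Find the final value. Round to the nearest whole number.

$870,362

Phase 1: 434,000·(1 + 0.02/365)^5110 ≈ 574,233.9336.
Phase 2: 574,233.9336·(1 + 0.032/52)^676 ≈ 870,361.7377.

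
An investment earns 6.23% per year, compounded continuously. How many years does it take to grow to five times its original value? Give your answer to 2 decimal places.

25.83 years

e^(0.0623t) = 5, so 0.0623t = ln 5 ≈ 1.6094.
t ≈ 1.6094/0.0623 ≈ 25.8337.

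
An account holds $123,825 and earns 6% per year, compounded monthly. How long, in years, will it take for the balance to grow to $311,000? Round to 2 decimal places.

We need (1 + 0.005)^(12t) = 2.5116, so 12t = ln 2.5116 / ln 1.005 ≈ 184.6448.
t ≈ 184.6448/12 = 15.3871 years.

15.39 years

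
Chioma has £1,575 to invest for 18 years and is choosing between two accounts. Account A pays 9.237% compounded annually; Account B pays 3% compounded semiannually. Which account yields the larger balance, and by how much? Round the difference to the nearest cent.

A: (1 + 0.09237)^18 ≈ 4.905189174, so 1,575 × 4.905189174 ≈ 7,725.6729.
B: (1 + 0.015)^36 ≈ 1.709139538, so 1,575 × 1.709139538 ≈ 2,691.8948.
Difference ≈ 5,033.7782 in favor of A.

Account A, by £5,033.78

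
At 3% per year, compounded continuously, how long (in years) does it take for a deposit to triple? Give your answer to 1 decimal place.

e^(0.03t) = 3, so 0.03t = ln 3 ≈ 1.0986.
t ≈ 1.0986/0.03 ≈ 36.6204.

36.6 years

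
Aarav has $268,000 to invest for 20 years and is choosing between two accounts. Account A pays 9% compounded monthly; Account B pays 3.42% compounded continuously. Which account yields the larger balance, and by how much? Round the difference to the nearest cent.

Account A, by $1,079,333.14

A: (1 + 0.0075)^240 ≈ 6.009151524473, so 268,000 × 6.009151524473 ≈ 1,610,452.6086.
B: e^(0.0342·20) = e^0.684 ≈ 1.98178905526, so 268,000 × 1.98178905526 ≈ 531,119.4668.
Difference ≈ 1,079,333.1417 in favor of A.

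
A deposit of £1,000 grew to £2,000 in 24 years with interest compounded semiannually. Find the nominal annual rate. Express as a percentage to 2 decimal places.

2.91%

The 48-period growth factor is 2,000/1,000 = 2.
r/2 = 2^(1/48) − 1 ≈ 0.0145453, so r ≈ 2·0.0145453 = 2.90907%.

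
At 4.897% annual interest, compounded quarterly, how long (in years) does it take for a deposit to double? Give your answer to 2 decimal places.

(1 + 0.0122425)^(4t) = 2.
4t = ln 2 / ln(1 + 0.0122425) ≈ 0.69315/0.0121682 ≈ 56.9640.
t ≈ 14.2410.

14.24 years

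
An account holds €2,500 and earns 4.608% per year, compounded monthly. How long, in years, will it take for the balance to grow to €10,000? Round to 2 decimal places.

(1 + 0.00384)^(12t) = 10,000/2,500 = 4.
12t·ln(1 + 0.00384) = ln(4); 12t = 1.3863/0.00383265 ≈ 361.7069.
t ≈ 30.1422 years.

30.14 years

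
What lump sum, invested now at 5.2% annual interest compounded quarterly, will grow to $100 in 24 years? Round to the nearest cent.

$28.94

Growth factor = (1 + 0.013)^96 ≈ 3.455467.
P = 100/3.455467 ≈ 28.9396.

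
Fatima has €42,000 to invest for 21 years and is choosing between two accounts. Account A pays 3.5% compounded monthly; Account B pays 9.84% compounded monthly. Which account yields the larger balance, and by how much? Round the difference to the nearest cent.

Account B, by €241,367.12

A: (1 + 0.035/12)^252 ≈ 2.0832521465, so 42,000 × 2.0832521465 ≈ 87,496.5902.
B: (1 + 0.0082)^252 ≈ 7.830088338, so 42,000 × 7.830088338 ≈ 328,863.7102.
Difference ≈ 241,367.1200 in favor of B.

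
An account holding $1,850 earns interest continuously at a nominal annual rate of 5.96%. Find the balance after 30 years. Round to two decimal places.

$11,058.35

A = P·e^(rt) = 1,850·e^(0.0596·30) = 1,850·e^1.788.
e^1.788 ≈ 5.9774855324, so A ≈ 11,058.3482.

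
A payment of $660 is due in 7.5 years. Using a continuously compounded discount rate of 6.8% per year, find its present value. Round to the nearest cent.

$396.33

P = A·e^(−rt) = 660·e^(−0.51).
e^(−0.51) ≈ 0.600495579, so P ≈ 396.3271.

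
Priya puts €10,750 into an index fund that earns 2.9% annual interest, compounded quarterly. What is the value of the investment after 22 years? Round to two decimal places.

€20,299.66

Growth factor = (1 + 0.00725)^88 ≈ 1.8883404373.
A ≈ 10,750 × 1.8883404373 ≈ 20,299.6597.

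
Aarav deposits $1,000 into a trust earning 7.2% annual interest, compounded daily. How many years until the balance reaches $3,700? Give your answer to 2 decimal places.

(1 + 0.00019726)^(365t) = 3,700/1,000 = 3.7.
365t·ln(1 + 0.00019726) = ln(3.7); 365t = 1.3083/0.000197241 ≈ 6633.1747.
t ≈ 18.1731 years.

18.17 years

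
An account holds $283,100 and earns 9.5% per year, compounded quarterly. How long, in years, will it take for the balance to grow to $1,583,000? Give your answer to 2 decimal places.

(1 + 0.02375)^(4t) = 1,583,000/283,100 = 5.5917.
4t·ln(1 + 0.02375) = ln(5.5917); 4t = 1.7213/0.0234724 ≈ 73.3321.
t ≈ 18.3330 years.

18.33 years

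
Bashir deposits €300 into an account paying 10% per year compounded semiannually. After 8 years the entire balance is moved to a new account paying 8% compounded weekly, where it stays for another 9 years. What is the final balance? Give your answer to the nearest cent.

€1,344.63

Phase 1: 300·(1 + 0.05)^16 ≈ 654.8624.
Phase 2: 654.8624·(1 + 0.08/52)^468 ≈ 1,344.6269.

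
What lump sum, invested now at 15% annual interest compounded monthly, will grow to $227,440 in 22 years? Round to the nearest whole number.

$8,562

Growth factor = (1 + 0.0125)^264 ≈ 26.5636909015.
P = 227,440/26.5636909015 ≈ 8,562.0632.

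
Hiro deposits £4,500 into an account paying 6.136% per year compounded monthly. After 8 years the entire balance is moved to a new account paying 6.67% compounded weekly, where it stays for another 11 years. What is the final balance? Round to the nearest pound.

£15,286

After 8 years at 6.136%: 4,500 × 1.6317111433 ≈ 7,342.7001.
Then 11 years at 6.67%: 7,342.7001 × 2.0817936343 ≈ 15,285.9864.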